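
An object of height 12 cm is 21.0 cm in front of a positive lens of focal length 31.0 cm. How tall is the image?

1/d_i = 1/f − 1/d_o = 1/(31.00) − 1/(21.0) = -0.01536, so d_i = -65.10 cm.
m = −d_i/d_o = +3.100.
|h_i| = |m|·h_o = 3.100 × 12 = 37.2 cm. The image is virtual, upright and enlarged, on the same side as the object.

37.2 cm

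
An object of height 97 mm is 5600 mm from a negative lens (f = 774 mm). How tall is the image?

11.8 mm

For a negative lens, f = -774 mm.
1/d_i = 1/f − 1/d_o = 1/(-774.0) − 1/(5600) = -0.001471, so d_i = -680.0 mm.
m = −d_i/d_o = +0.1214.
|h_i| = |m|·h_o = 0.1214 × 97 = 11.8 mm. The image is virtual, upright and reduced, on the same side as the object.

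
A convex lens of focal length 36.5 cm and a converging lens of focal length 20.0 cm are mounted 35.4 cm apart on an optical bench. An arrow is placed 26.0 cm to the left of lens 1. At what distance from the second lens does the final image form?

Lens 1: 1/d_i1 = 1/f₁ − 1/d_o1 = 1/(36.5) − 1/(26.0) = -0.01106, so d_i1 = -90.38 cm.
The intermediate image is 90.38 cm to the left of lens 1 (virtual), which is 35.4 − (-90.38) = 125.8 cm to the left of lens 2, so d_o2 = +125.8 cm.
Lens 2: 1/d_i2 = 1/f₂ − 1/d_o2 = 1/(20.0) − 1/(125.8) = 0.04205, so d_i2 = 23.8 cm.
The final image is real, 23.8 cm to the right of lens 2 (overall magnification ≈ -0.66).

23.8 cm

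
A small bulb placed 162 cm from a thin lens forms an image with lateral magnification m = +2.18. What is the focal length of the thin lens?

f = 299 cm (converging)

m = −d_i/d_o ⇒ d_i = −m·d_o = −(+2.18)·(162) = -353.2 cm.
1/f = 1/d_o + 1/d_i = 1/(162) + 1/(-353.2) = 0.003342, so f = 299 cm.
Since f is positive, the thin lens is converging.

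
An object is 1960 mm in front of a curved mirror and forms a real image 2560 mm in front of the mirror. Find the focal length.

Real image ⇒ d_i = +2560 mm.
1/f = 1/d_o + 1/d_i = 1/(1960) + 1/(2560) = 0.0009008, so f = 1110 mm.
Since f is positive, the curved mirror is concave.

f = 1110 mm (concave)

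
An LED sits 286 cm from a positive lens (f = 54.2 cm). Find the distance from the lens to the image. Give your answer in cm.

66.9 cm

Lens equation: 1/v = 1/f − 1/u = 1/(54.20) − 1/(286) = 0.01845 − 0.003497 = 0.01495, so v = 66.9 cm.
The image is real, inverted and reduced, on the far side of the lens.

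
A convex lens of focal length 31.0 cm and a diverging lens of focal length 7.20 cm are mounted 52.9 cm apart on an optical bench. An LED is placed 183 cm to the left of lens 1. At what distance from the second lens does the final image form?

Lens 1: 1/d_i1 = 1/f₁ − 1/d_o1 = 1/(31.0) − 1/(183) = 0.02679, so d_i1 = 37.32 cm.
The intermediate image is 37.32 cm to the right of lens 1, which is 52.9 − (37.32) = 15.58 cm to the left of lens 2, so d_o2 = +15.58 cm.
Lens 2 is diverging, so f₂ = −7.20 cm.
Lens 2: 1/d_i2 = 1/f₂ − 1/d_o2 = 1/(-7.20) − 1/(15.58) = -0.2031, so d_i2 = -4.92 cm.
The final image is virtual, 4.92 cm to the left of lens 2 (overall magnification ≈ -0.064).

4.92 cm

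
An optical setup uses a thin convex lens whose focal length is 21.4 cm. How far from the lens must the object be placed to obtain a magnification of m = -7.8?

24.1 cm

m = −d_i/d_o ⇒ d_i = −m·d_o.
1/f = 1/d_o + 1/d_i = 1/d_o − 1/(m·d_o) = (1 − 1/m)/d_o, so d_o = f(1 − 1/m) = (21.40)(1 − 1/(-7.8)) = 24.1 cm.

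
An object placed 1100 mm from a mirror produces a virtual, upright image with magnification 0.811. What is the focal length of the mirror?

f = -4720 mm (convex)

m = −d_i/d_o ⇒ d_i = −m·d_o = −(+0.811)·(1100) = -892.1 mm.
1/f = 1/d_o + 1/d_i = 1/(1100) + 1/(-892.1) = -0.0002119, so f = -4720 mm.
Since f is negative, the mirror is convex.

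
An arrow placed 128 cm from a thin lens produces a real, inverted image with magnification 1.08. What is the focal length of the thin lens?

m = −d_i/d_o ⇒ d_i = −m·d_o = −(-1.08)·(128) = 138.2 cm.
1/f = 1/d_o + 1/d_i = 1/(128) + 1/(138.2) = 0.01505, so f = 66.5 cm.
Since f is positive, the thin lens is converging.

f = 66.5 cm (converging)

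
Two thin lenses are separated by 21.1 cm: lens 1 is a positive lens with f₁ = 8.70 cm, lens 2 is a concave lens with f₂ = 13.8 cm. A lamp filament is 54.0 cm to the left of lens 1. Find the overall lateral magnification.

Lens 1: 1/d_i1 = 1/(8.70) − 1/(54.0) = 0.09642, so d_i1 = 10.37 cm; m₁ = −d_i1/d_o1 = -0.1920.
d_o2 = 21.1 − (10.37) = 10.73 cm.
f₂ = −13.8 cm (diverging).
Lens 2: 1/d_i2 = 1/(-13.8) − 1/(10.73) = -0.1657, so d_i2 = -6.036 cm; m₂ = −d_i2/d_o2 = +0.5626.
m = m₁·m₂ = (-0.1920)(+0.5626) = -0.108.

m = -0.108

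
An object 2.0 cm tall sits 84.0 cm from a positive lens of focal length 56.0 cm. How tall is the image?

4.00 cm

1/d_i = 1/f − 1/d_o = 1/(56.00) − 1/(84.0) = 0.005952, so d_i = 168.0 cm.
m = −d_i/d_o = -2.000.
|h_i| = |m|·h_o = 2.000 × 2.0 = 4.00 cm. The image is real, inverted and enlarged, on the far side of the lens.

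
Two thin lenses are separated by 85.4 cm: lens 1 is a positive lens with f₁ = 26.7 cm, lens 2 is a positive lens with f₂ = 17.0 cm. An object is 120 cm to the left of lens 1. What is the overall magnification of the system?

Lens 1: 1/d_i1 = 1/(26.7) − 1/(120) = 0.02912, so d_i1 = 34.34 cm; m₁ = −d_i1/d_o1 = -0.2862.
d_o2 = 85.4 − (34.34) = 51.06 cm.
Lens 2: 1/d_i2 = 1/(17.0) − 1/(51.06) = 0.03924, so d_i2 = 25.49 cm; m₂ = −d_i2/d_o2 = -0.4991.
m = m₁·m₂ = (-0.2862)(-0.4991) = +0.143.

m = +0.143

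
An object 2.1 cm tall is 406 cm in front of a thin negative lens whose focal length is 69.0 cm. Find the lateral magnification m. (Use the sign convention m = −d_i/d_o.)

m = +0.145

For a negative lens, f = -69.0 cm.
1/d_i = 1/f − 1/d_o = 1/(-69.00) − 1/(406) = -0.01696, so d_i = -58.98 cm.
m = −d_i/d_o = −(-58.98)/(406) = +0.145.
The image is virtual, upright and reduced, on the same side as the object.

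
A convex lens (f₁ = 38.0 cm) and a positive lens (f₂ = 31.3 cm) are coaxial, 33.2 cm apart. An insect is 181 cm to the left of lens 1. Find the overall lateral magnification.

Lens 1: 1/d_i1 = 1/(38.0) − 1/(181) = 0.02079, so d_i1 = 48.10 cm; m₁ = −d_i1/d_o1 = -0.2657.
d_o2 = 33.2 − (48.10) = -14.90 cm (virtual object).
Lens 2: 1/d_i2 = 1/(31.3) − 1/(-14.90) = 0.09906, so d_i2 = 10.09 cm; m₂ = −d_i2/d_o2 = +0.6775.
m = m₁·m₂ = (-0.2657)(+0.6775) = -0.180.

m = -0.180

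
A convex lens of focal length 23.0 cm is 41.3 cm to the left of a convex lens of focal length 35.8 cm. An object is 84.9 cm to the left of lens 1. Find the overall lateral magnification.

m = -0.511

Lens 1: 1/d_i1 = 1/(23.0) − 1/(84.9) = 0.03170, so d_i1 = 31.55 cm; m₁ = −d_i1/d_o1 = -0.3716.
d_o2 = 41.3 − (31.55) = 9.750 cm.
Lens 2: 1/d_i2 = 1/(35.8) − 1/(9.750) = -0.07463, so d_i2 = -13.40 cm; m₂ = −d_i2/d_o2 = +1.374.
m = m₁·m₂ = (-0.3716)(+1.374) = -0.511.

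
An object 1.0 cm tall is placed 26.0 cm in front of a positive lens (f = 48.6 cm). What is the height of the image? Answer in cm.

1/d_i = 1/f − 1/d_o = 1/(48.60) − 1/(26.0) = -0.01789, so d_i = -55.91 cm.
m = −d_i/d_o = +2.150.
|h_i| = |m|·h_o = 2.150 × 1.0 = 2.15 cm. The image is virtual, upright and enlarged, on the same side as the object.

2.15 cm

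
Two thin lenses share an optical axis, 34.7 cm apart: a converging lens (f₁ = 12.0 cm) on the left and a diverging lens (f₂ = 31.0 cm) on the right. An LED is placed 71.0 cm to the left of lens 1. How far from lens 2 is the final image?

12.3 cm

Lens 1: 1/d_i1 = 1/f₁ − 1/d_o1 = 1/(12.0) − 1/(71.0) = 0.06925, so d_i1 = 14.44 cm.
The intermediate image is 14.44 cm to the right of lens 1, which is 34.7 − (14.44) = 20.26 cm to the left of lens 2, so d_o2 = +20.26 cm.
Lens 2 is diverging, so f₂ = −31.0 cm.
Lens 2: 1/d_i2 = 1/f₂ − 1/d_o2 = 1/(-31.0) − 1/(20.26) = -0.08162, so d_i2 = -12.3 cm.
The final image is virtual, 12.3 cm to the left of lens 2 (overall magnification ≈ -0.12).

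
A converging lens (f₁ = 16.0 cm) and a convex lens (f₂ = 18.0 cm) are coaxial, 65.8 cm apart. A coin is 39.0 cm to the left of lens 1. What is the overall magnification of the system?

Lens 1: 1/d_i1 = 1/(16.0) − 1/(39.0) = 0.03686, so d_i1 = 27.13 cm; m₁ = −d_i1/d_o1 = -0.6956.
d_o2 = 65.8 − (27.13) = 38.67 cm.
Lens 2: 1/d_i2 = 1/(18.0) − 1/(38.67) = 0.02970, so d_i2 = 33.67 cm; m₂ = −d_i2/d_o2 = -0.8708.
m = m₁·m₂ = (-0.6956)(-0.8708) = +0.606.

m = +0.606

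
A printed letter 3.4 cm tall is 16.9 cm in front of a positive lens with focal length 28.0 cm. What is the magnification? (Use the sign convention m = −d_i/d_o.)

1/d_i = 1/f − 1/d_o = 1/(28.00) − 1/(16.9) = -0.02346, so d_i = -42.63 cm.
m = −d_i/d_o = −(-42.63)/(16.9) = +2.52.
The image is virtual, upright and enlarged, on the same side as the object.

m = +2.52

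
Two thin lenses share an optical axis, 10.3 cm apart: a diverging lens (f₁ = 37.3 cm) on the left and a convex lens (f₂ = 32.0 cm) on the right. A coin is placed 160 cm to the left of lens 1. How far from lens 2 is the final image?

152 cm

Lens 1 is diverging, so f₁ = −37.3 cm.
Lens 1: 1/d_i1 = 1/f₁ − 1/d_o1 = 1/(-37.3) − 1/(160) = -0.03306, so d_i1 = -30.25 cm.
The intermediate image is 30.25 cm to the left of lens 1 (virtual), which is 10.3 − (-30.25) = 40.55 cm to the left of lens 2, so d_o2 = +40.55 cm.
Lens 2: 1/d_i2 = 1/f₂ − 1/d_o2 = 1/(32.0) − 1/(40.55) = 0.006589, so d_i2 = 152 cm.
The final image is real, 152 cm to the right of lens 2 (overall magnification ≈ -0.71).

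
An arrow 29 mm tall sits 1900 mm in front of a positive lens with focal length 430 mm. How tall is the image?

1/d_i = 1/f − 1/d_o = 1/(430.0) − 1/(1900) = 0.001799, so d_i = 555.8 mm.
m = −d_i/d_o = -0.2925.
|h_i| = |m|·h_o = 0.2925 × 29 = 8.48 mm. The image is real, inverted and reduced, on the far side of the lens.

8.48 mm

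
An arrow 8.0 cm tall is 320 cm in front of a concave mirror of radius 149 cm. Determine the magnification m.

m = -0.303

f = R/2 = 149/2 = 74.50 cm.
1/d_i = 1/f − 1/d_o = 1/(74.50) − 1/(320) = 0.01030, so d_i = 97.11 cm.
m = −d_i/d_o = −(97.11)/(320) = -0.303.
The image is real, inverted and reduced, in front of the mirror.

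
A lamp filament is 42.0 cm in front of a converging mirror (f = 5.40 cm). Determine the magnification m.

m = -0.148

1/d_i = 1/f − 1/d_o = 1/(5.400) − 1/(42.0) = 0.1614, so d_i = 6.197 cm.
m = −d_i/d_o = −(6.197)/(42.0) = -0.148.
The image is real, inverted and reduced, in front of the mirror.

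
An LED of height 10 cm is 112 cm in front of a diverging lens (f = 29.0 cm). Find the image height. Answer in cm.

2.06 cm

For a diverging lens, f = -29.0 cm.
1/d_i = 1/f − 1/d_o = 1/(-29.00) − 1/(112) = -0.04341, so d_i = -23.04 cm.
m = −d_i/d_o = +0.2057.
|h_i| = |m|·h_o = 0.2057 × 10 = 2.06 cm. The image is virtual, upright and reduced, on the same side as the object.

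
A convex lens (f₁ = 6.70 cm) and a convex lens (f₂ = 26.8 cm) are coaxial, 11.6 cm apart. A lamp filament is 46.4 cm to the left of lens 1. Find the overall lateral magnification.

m = -0.196

Lens 1: 1/d_i1 = 1/(6.70) − 1/(46.4) = 0.1277, so d_i1 = 7.831 cm; m₁ = −d_i1/d_o1 = -0.1688.
d_o2 = 11.6 − (7.831) = 3.769 cm.
Lens 2: 1/d_i2 = 1/(26.8) − 1/(3.769) = -0.2280, so d_i2 = -4.386 cm; m₂ = −d_i2/d_o2 = +1.164.
m = m₁·m₂ = (-0.1688)(+1.164) = -0.196.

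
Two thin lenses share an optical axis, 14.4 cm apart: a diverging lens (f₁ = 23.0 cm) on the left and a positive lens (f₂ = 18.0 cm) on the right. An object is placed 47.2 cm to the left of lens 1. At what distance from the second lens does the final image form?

Lens 1 is diverging, so f₁ = −23.0 cm.
Lens 1: 1/d_i1 = 1/f₁ − 1/d_o1 = 1/(-23.0) − 1/(47.2) = -0.06466, so d_i1 = -15.46 cm.
The intermediate image is 15.46 cm to the left of lens 1 (virtual), which is 14.4 − (-15.46) = 29.86 cm to the left of lens 2, so d_o2 = +29.86 cm.
Lens 2: 1/d_i2 = 1/f₂ − 1/d_o2 = 1/(18.0) − 1/(29.86) = 0.02207, so d_i2 = 45.3 cm.
The final image is real, 45.3 cm to the right of lens 2 (overall magnification ≈ -0.50).

45.3 cm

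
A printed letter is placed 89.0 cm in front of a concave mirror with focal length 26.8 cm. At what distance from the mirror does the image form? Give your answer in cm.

38.3 cm

Mirror equation: 1/d_i = 1/f − 1/d_o = 1/(26.80) − 1/(89.0) = 0.03731 − 0.01124 = 0.02608, so d_i = 38.3 cm.
The image is real, inverted and reduced, in front of the mirror.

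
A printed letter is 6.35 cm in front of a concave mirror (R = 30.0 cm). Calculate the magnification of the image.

m = +1.73

f = R/2 = 30.0/2 = 15.00 cm.
1/d_i = 1/f − 1/d_o = 1/(15.00) − 1/(6.35) = -0.09081, so d_i = -11.01 cm.
m = −d_i/d_o = −(-11.01)/(6.35) = +1.73.
The image is virtual, upright and enlarged, behind the mirror.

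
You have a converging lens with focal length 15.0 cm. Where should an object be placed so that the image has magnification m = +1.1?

1.36 cm

m = −d_i/d_o ⇒ d_i = −m·d_o.
1/f = 1/d_o + 1/d_i = 1/d_o − 1/(m·d_o) = (1 − 1/m)/d_o, so d_o = f(1 − 1/m) = (15.00)(1 − 1/(+1.1)) = 1.36 cm.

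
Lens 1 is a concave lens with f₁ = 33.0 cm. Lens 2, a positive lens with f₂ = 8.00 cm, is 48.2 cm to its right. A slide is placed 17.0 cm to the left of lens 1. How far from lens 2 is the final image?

Lens 1 is diverging, so f₁ = −33.0 cm.
Lens 1: 1/d_i1 = 1/f₁ − 1/d_o1 = 1/(-33.0) − 1/(17.0) = -0.08913, so d_i1 = -11.22 cm.
The intermediate image is 11.22 cm to the left of lens 1 (virtual), which is 48.2 − (-11.22) = 59.42 cm to the left of lens 2, so d_o2 = +59.42 cm.
Lens 2: 1/d_i2 = 1/f₂ − 1/d_o2 = 1/(8.00) − 1/(59.42) = 0.1082, so d_i2 = 9.24 cm.
The final image is real, 9.24 cm to the right of lens 2 (overall magnification ≈ -0.10).

9.24 cm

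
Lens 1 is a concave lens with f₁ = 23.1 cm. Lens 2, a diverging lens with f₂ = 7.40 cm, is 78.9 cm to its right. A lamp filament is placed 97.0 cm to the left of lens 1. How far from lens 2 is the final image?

6.88 cm

Lens 1 is diverging, so f₁ = −23.1 cm.
Lens 1: 1/d_i1 = 1/f₁ − 1/d_o1 = 1/(-23.1) − 1/(97.0) = -0.05360, so d_i1 = -18.66 cm.
The intermediate image is 18.66 cm to the left of lens 1 (virtual), which is 78.9 − (-18.66) = 97.56 cm to the left of lens 2, so d_o2 = +97.56 cm.
Lens 2 is diverging, so f₂ = −7.40 cm.
Lens 2: 1/d_i2 = 1/f₂ − 1/d_o2 = 1/(-7.40) − 1/(97.56) = -0.1454, so d_i2 = -6.88 cm.
The final image is virtual, 6.88 cm to the left of lens 2 (overall magnification ≈ 0.014).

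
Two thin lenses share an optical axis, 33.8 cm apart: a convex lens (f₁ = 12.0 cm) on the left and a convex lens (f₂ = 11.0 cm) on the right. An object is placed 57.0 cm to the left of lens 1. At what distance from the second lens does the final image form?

26.9 cm

Lens 1: 1/d_i1 = 1/f₁ − 1/d_o1 = 1/(12.0) − 1/(57.0) = 0.06579, so d_i1 = 15.20 cm.
The intermediate image is 15.20 cm to the right of lens 1, which is 33.8 − (15.20) = 18.60 cm to the left of lens 2, so d_o2 = +18.60 cm.
Lens 2: 1/d_i2 = 1/f₂ − 1/d_o2 = 1/(11.0) − 1/(18.60) = 0.03715, so d_i2 = 26.9 cm.
The final image is real, 26.9 cm to the right of lens 2 (overall magnification ≈ 0.39).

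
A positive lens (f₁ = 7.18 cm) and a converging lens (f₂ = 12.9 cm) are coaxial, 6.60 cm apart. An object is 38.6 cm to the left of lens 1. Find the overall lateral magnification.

m = -0.195

Lens 1: 1/d_i1 = 1/(7.18) − 1/(38.6) = 0.1134, so d_i1 = 8.821 cm; m₁ = −d_i1/d_o1 = -0.2285.
d_o2 = 6.60 − (8.821) = -2.221 cm (virtual object).
Lens 2: 1/d_i2 = 1/(12.9) − 1/(-2.221) = 0.5278, so d_i2 = 1.895 cm; m₂ = −d_i2/d_o2 = +0.8531.
m = m₁·m₂ = (-0.2285)(+0.8531) = -0.195.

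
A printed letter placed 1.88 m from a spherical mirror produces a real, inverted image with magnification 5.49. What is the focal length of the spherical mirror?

f = 1.59 m (concave)

m = −d_i/d_o ⇒ d_i = −m·d_o = −(-5.49)·(1.88) = 10.32 m.
1/f = 1/d_o + 1/d_i = 1/(1.88) + 1/(10.32) = 0.6288, so f = 1.59 m.
Since f is positive, the spherical mirror is concave.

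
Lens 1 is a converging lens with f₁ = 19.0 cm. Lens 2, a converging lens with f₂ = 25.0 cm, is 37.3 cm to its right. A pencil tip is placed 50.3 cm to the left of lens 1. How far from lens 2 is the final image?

9.28 cm

Lens 1: 1/d_i1 = 1/f₁ − 1/d_o1 = 1/(19.0) − 1/(50.3) = 0.03275, so d_i1 = 30.53 cm.
The intermediate image is 30.53 cm to the right of lens 1, which is 37.3 − (30.53) = 6.770 cm to the left of lens 2, so d_o2 = +6.770 cm.
Lens 2: 1/d_i2 = 1/f₂ − 1/d_o2 = 1/(25.0) − 1/(6.770) = -0.1077, so d_i2 = -9.28 cm.
The final image is virtual, 9.28 cm to the left of lens 2 (overall magnification ≈ -0.83).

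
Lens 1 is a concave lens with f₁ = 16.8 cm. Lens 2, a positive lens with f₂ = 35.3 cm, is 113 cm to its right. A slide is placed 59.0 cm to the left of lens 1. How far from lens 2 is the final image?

Lens 1 is diverging, so f₁ = −16.8 cm.
Lens 1: 1/d_i1 = 1/f₁ − 1/d_o1 = 1/(-16.8) − 1/(59.0) = -0.07647, so d_i1 = -13.08 cm.
The intermediate image is 13.08 cm to the left of lens 1 (virtual), which is 113 − (-13.08) = 126.1 cm to the left of lens 2, so d_o2 = +126.1 cm.
Lens 2: 1/d_i2 = 1/f₂ − 1/d_o2 = 1/(35.3) − 1/(126.1) = 0.02040, so d_i2 = 49.0 cm.
The final image is real, 49.0 cm to the right of lens 2 (overall magnification ≈ -0.086).

49.0 cm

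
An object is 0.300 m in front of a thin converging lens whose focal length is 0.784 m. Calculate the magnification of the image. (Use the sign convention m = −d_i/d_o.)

1/d_i = 1/f − 1/d_o = 1/(0.7840) − 1/(0.300) = -2.058, so d_i = -0.4860 m.
m = −d_i/d_o = −(-0.4860)/(0.300) = +1.62.
The image is virtual, upright and enlarged, on the same side as the object.

m = +1.62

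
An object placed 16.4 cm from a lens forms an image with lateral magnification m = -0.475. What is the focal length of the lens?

f = 5.28 cm (converging)

m = −d_i/d_o ⇒ d_i = −m·d_o = −(-0.475)·(16.4) = 7.790 cm.
1/f = 1/d_o + 1/d_i = 1/(16.4) + 1/(7.790) = 0.1893, so f = 5.28 cm.
Since f is positive, the lens is converging.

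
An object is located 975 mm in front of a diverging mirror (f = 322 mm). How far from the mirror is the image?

For a diverging mirror, f = -322 mm.
Mirror equation: 1/d_i = 1/f − 1/d_o = 1/(-322.0) − 1/(975) = -0.003106 − 0.001026 = -0.004131, so d_i = -242 mm.
The image is virtual, upright and reduced, behind the mirror.

242 mm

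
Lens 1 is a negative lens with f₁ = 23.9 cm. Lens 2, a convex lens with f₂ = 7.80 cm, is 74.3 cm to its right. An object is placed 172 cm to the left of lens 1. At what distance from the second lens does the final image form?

Lens 1 is diverging, so f₁ = −23.9 cm.
Lens 1: 1/d_i1 = 1/f₁ − 1/d_o1 = 1/(-23.9) − 1/(172) = -0.04765, so d_i1 = -20.98 cm.
The intermediate image is 20.98 cm to the left of lens 1 (virtual), which is 74.3 − (-20.98) = 95.28 cm to the left of lens 2, so d_o2 = +95.28 cm.
Lens 2: 1/d_i2 = 1/f₂ − 1/d_o2 = 1/(7.80) − 1/(95.28) = 0.1177, so d_i2 = 8.50 cm.
The final image is real, 8.50 cm to the right of lens 2 (overall magnification ≈ -0.011).

8.50 cm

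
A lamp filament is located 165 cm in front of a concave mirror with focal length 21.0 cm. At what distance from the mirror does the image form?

Mirror equation: 1/q = 1/f − 1/p = 1/(21.00) − 1/(165) = 0.04762 − 0.006061 = 0.04156, so q = 24.1 cm.
The image is real, inverted and reduced, in front of the mirror.

24.1 cm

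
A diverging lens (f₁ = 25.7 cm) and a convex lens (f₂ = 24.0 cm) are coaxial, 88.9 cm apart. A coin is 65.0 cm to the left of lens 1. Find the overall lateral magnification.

f₁ = −25.7 cm (diverging).
Lens 1: 1/d_i1 = 1/(-25.7) − 1/(65.0) = -0.05430, so d_i1 = -18.42 cm; m₁ = −d_i1/d_o1 = +0.2834.
d_o2 = 88.9 − (-18.42) = 107.3 cm.
Lens 2: 1/d_i2 = 1/(24.0) − 1/(107.3) = 0.03235, so d_i2 = 30.91 cm; m₂ = −d_i2/d_o2 = -0.2881.
m = m₁·m₂ = (+0.2834)(-0.2881) = -0.0816.

m = -0.0816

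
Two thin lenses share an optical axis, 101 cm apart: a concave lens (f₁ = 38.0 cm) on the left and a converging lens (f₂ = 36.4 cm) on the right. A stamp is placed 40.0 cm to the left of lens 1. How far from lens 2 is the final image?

Lens 1 is diverging, so f₁ = −38.0 cm.
Lens 1: 1/d_i1 = 1/f₁ − 1/d_o1 = 1/(-38.0) − 1/(40.0) = -0.05132, so d_i1 = -19.49 cm.
The intermediate image is 19.49 cm to the left of lens 1 (virtual), which is 101 − (-19.49) = 120.5 cm to the left of lens 2, so d_o2 = +120.5 cm.
Lens 2: 1/d_i2 = 1/f₂ − 1/d_o2 = 1/(36.4) − 1/(120.5) = 0.01917, so d_i2 = 52.2 cm.
The final image is real, 52.2 cm to the right of lens 2 (overall magnification ≈ -0.21).

52.2 cm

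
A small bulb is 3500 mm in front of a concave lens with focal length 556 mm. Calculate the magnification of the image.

For a concave lens, f = -556 mm.
1/d_i = 1/f − 1/d_o = 1/(-556.0) − 1/(3500) = -0.002084, so d_i = -479.8 mm.
m = −d_i/d_o = −(-479.8)/(3500) = +0.137.
The image is virtual, upright and reduced, on the same side as the object.

m = +0.137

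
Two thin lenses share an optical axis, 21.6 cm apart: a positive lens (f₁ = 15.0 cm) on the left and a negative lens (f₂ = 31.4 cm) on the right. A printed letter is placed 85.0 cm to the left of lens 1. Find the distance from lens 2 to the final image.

3.06 cm

Lens 1: 1/d_i1 = 1/f₁ − 1/d_o1 = 1/(15.0) − 1/(85.0) = 0.05490, so d_i1 = 18.21 cm.
The intermediate image is 18.21 cm to the right of lens 1, which is 21.6 − (18.21) = 3.390 cm to the left of lens 2, so d_o2 = +3.390 cm.
Lens 2 is diverging, so f₂ = −31.4 cm.
Lens 2: 1/d_i2 = 1/f₂ − 1/d_o2 = 1/(-31.4) − 1/(3.390) = -0.3268, so d_i2 = -3.06 cm.
The final image is virtual, 3.06 cm to the left of lens 2 (overall magnification ≈ -0.19).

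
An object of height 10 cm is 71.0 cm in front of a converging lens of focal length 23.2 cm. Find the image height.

1/d_i = 1/f − 1/d_o = 1/(23.20) − 1/(71.0) = 0.02902, so d_i = 34.46 cm.
m = −d_i/d_o = -0.4854.
|h_i| = |m|·h_o = 0.4854 × 10 = 4.85 cm. The image is real, inverted and reduced, on the far side of the lens.

4.85 cm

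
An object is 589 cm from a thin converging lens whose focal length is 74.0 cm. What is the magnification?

1/d_i = 1/f − 1/d_o = 1/(74.00) − 1/(589) = 0.01182, so d_i = 84.63 cm.
m = −d_i/d_o = −(84.63)/(589) = -0.144.
The image is real, inverted and reduced, on the far side of the lens.

m = -0.144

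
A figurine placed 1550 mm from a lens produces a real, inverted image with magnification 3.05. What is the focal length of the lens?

m = −d_i/d_o ⇒ d_i = −m·d_o = −(-3.05)·(1550) = 4728 mm.
1/f = 1/d_o + 1/d_i = 1/(1550) + 1/(4728) = 0.0008567, so f = 1170 mm.
Since f is positive, the lens is converging.

f = 1170 mm (converging)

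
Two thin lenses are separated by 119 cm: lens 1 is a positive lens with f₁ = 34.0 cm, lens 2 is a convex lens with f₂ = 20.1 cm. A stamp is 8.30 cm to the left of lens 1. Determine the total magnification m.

m = -0.242

Lens 1: 1/d_i1 = 1/(34.0) − 1/(8.30) = -0.09107, so d_i1 = -10.98 cm; m₁ = −d_i1/d_o1 = +1.323.
d_o2 = 119 − (-10.98) = 130.0 cm.
Lens 2: 1/d_i2 = 1/(20.1) − 1/(130.0) = 0.04206, so d_i2 = 23.78 cm; m₂ = −d_i2/d_o2 = -0.1829.
m = m₁·m₂ = (+1.323)(-0.1829) = -0.242.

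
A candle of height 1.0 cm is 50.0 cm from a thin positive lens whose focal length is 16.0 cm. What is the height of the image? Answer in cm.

0.471 cm

1/d_i = 1/f − 1/d_o = 1/(16.00) − 1/(50.0) = 0.04250, so d_i = 23.53 cm.
m = −d_i/d_o = -0.4706.
|h_i| = |m|·h_o = 0.4706 × 1.0 = 0.471 cm. The image is real, inverted and reduced, on the far side of the lens.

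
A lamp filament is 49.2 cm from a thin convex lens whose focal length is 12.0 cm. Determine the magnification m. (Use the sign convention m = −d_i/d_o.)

1/d_i = 1/f − 1/d_o = 1/(12.00) − 1/(49.2) = 0.06301, so d_i = 15.87 cm.
m = −d_i/d_o = −(15.87)/(49.2) = -0.323.
The image is real, inverted and reduced, on the far side of the lens.

m = -0.323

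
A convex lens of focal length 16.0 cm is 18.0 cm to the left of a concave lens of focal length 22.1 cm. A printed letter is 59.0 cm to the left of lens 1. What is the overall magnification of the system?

Lens 1: 1/d_i1 = 1/(16.0) − 1/(59.0) = 0.04555, so d_i1 = 21.95 cm; m₁ = −d_i1/d_o1 = -0.3720.
d_o2 = 18.0 − (21.95) = -3.950 cm (virtual object).
f₂ = −22.1 cm (diverging).
Lens 2: 1/d_i2 = 1/(-22.1) − 1/(-3.950) = 0.2079, so d_i2 = 4.810 cm; m₂ = −d_i2/d_o2 = +1.218.
m = m₁·m₂ = (-0.3720)(+1.218) = -0.453.

m = -0.453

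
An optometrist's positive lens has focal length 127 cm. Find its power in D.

f = 127 cm = 1.27 m.
P = 1/f = 1/(1.27 m) = +0.787 D.

P = +0.787 D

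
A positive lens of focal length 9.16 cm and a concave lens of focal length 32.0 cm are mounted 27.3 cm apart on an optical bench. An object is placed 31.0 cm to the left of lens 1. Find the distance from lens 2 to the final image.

Lens 1: 1/d_i1 = 1/f₁ − 1/d_o1 = 1/(9.16) − 1/(31.0) = 0.07691, so d_i1 = 13.00 cm.
The intermediate image is 13.00 cm to the right of lens 1, which is 27.3 − (13.00) = 14.30 cm to the left of lens 2, so d_o2 = +14.30 cm.
Lens 2 is diverging, so f₂ = −32.0 cm.
Lens 2: 1/d_i2 = 1/f₂ − 1/d_o2 = 1/(-32.0) − 1/(14.30) = -0.1012, so d_i2 = -9.88 cm.
The final image is virtual, 9.88 cm to the left of lens 2 (overall magnification ≈ -0.29).

9.88 cm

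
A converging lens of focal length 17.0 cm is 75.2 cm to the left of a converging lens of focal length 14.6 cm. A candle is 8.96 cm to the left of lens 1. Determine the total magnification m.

Lens 1: 1/d_i1 = 1/(17.0) − 1/(8.96) = -0.05278, so d_i1 = -18.95 cm; m₁ = −d_i1/d_o1 = +2.115.
d_o2 = 75.2 − (-18.95) = 94.15 cm.
Lens 2: 1/d_i2 = 1/(14.6) − 1/(94.15) = 0.05787, so d_i2 = 17.28 cm; m₂ = −d_i2/d_o2 = -0.1835.
m = m₁·m₂ = (+2.115)(-0.1835) = -0.388.

m = -0.388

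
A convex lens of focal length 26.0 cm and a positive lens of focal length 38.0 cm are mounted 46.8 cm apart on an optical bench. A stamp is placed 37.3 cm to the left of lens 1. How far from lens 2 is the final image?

Lens 1: 1/d_i1 = 1/f₁ − 1/d_o1 = 1/(26.0) − 1/(37.3) = 0.01165, so d_i1 = 85.82 cm.
The intermediate image is 85.82 cm to the right of lens 1, which lies 39.02 cm to the right of lens 2 — a virtual object — so d_o2 = −39.02 cm.
Lens 2: 1/d_i2 = 1/f₂ − 1/d_o2 = 1/(38.0) − 1/(-39.02) = 0.05194, so d_i2 = 19.3 cm.
The final image is real, 19.3 cm to the right of lens 2 (overall magnification ≈ -1.1).

19.3 cm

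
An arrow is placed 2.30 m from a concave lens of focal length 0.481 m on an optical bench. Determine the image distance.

For a concave lens, f = -0.481 m.
Thin-lens equation: 1/v = 1/f − 1/u = 1/(-0.4810) − 1/(2.30) = -2.079 − 0.4348 = -2.514, so v = -0.398 m.
The image is virtual, upright and reduced, on the same side as the object.

0.398 m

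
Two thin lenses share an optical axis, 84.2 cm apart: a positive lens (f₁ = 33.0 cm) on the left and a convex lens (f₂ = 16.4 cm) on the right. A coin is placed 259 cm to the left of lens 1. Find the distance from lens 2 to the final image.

Lens 1: 1/d_i1 = 1/f₁ − 1/d_o1 = 1/(33.0) − 1/(259) = 0.02644, so d_i1 = 37.82 cm.
The intermediate image is 37.82 cm to the right of lens 1, which is 84.2 − (37.82) = 46.38 cm to the left of lens 2, so d_o2 = +46.38 cm.
Lens 2: 1/d_i2 = 1/f₂ − 1/d_o2 = 1/(16.4) − 1/(46.38) = 0.03941, so d_i2 = 25.4 cm.
The final image is real, 25.4 cm to the right of lens 2 (overall magnification ≈ 0.080).

25.4 cm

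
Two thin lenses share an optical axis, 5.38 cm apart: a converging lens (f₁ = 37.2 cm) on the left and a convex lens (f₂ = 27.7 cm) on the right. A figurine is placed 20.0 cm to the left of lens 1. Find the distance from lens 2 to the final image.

64.3 cm

Lens 1: 1/d_i1 = 1/f₁ − 1/d_o1 = 1/(37.2) − 1/(20.0) = -0.02312, so d_i1 = -43.26 cm.
The intermediate image is 43.26 cm to the left of lens 1 (virtual), which is 5.38 − (-43.26) = 48.64 cm to the left of lens 2, so d_o2 = +48.64 cm.
Lens 2: 1/d_i2 = 1/f₂ − 1/d_o2 = 1/(27.7) − 1/(48.64) = 0.01554, so d_i2 = 64.3 cm.
The final image is real, 64.3 cm to the right of lens 2 (overall magnification ≈ -2.9).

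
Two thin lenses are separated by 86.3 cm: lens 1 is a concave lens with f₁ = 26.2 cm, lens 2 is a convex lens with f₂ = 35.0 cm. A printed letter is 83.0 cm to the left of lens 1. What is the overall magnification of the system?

f₁ = −26.2 cm (diverging).
Lens 1: 1/d_i1 = 1/(-26.2) − 1/(83.0) = -0.05022, so d_i1 = -19.91 cm; m₁ = −d_i1/d_o1 = +0.2399.
d_o2 = 86.3 − (-19.91) = 106.2 cm.
Lens 2: 1/d_i2 = 1/(35.0) − 1/(106.2) = 0.01916, so d_i2 = 52.21 cm; m₂ = −d_i2/d_o2 = -0.4916.
m = m₁·m₂ = (+0.2399)(-0.4916) = -0.118.

m = -0.118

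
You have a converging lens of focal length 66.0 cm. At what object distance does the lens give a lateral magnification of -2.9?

m = −d_i/d_o ⇒ d_i = −m·d_o.
1/f = 1/d_o + 1/d_i = 1/d_o − 1/(m·d_o) = (1 − 1/m)/d_o, so d_o = f(1 − 1/m) = (66.00)(1 − 1/(-2.9)) = 88.8 cm.

88.8 cm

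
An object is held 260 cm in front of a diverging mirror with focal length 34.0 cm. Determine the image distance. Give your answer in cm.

30.1 cm

For a diverging mirror, f = -34.0 cm.
Mirror equation: 1/v = 1/f − 1/u = 1/(-34.00) − 1/(260) = -0.02941 − 0.003846 = -0.03326, so v = -30.1 cm.
The image is virtual, upright and reduced, behind the mirror.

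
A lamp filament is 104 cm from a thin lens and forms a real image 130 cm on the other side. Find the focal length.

f = 57.8 cm (converging)

Real image ⇒ d_i = +130 cm.
1/f = 1/d_o + 1/d_i = 1/(104) + 1/(130) = 0.01731, so f = 57.8 cm.
Since f is positive, the thin lens is converging.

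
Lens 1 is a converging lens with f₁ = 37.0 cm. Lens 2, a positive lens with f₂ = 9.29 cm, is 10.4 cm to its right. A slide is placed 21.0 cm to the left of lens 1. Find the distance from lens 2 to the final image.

11.0 cm

Lens 1: 1/d_i1 = 1/f₁ − 1/d_o1 = 1/(37.0) − 1/(21.0) = -0.02059, so d_i1 = -48.56 cm.
The intermediate image is 48.56 cm to the left of lens 1 (virtual), which is 10.4 − (-48.56) = 58.96 cm to the left of lens 2, so d_o2 = +58.96 cm.
Lens 2: 1/d_i2 = 1/f₂ − 1/d_o2 = 1/(9.29) − 1/(58.96) = 0.09068, so d_i2 = 11.0 cm.
The final image is real, 11.0 cm to the right of lens 2 (overall magnification ≈ -0.43).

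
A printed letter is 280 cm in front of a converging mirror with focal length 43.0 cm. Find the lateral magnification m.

m = -0.181

1/d_i = 1/f − 1/d_o = 1/(43.00) − 1/(280) = 0.01968, so d_i = 50.80 cm.
m = −d_i/d_o = −(50.80)/(280) = -0.181.
The image is real, inverted and reduced, in front of the mirror.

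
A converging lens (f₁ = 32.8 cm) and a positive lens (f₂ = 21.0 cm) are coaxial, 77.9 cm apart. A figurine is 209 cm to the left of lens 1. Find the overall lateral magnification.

m = +0.217

Lens 1: 1/d_i1 = 1/(32.8) − 1/(209) = 0.02570, so d_i1 = 38.91 cm; m₁ = −d_i1/d_o1 = -0.1862.
d_o2 = 77.9 − (38.91) = 38.99 cm.
Lens 2: 1/d_i2 = 1/(21.0) − 1/(38.99) = 0.02197, so d_i2 = 45.51 cm; m₂ = −d_i2/d_o2 = -1.167.
m = m₁·m₂ = (-0.1862)(-1.167) = +0.217.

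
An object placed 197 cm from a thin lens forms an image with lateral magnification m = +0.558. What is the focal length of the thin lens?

f = -249 cm (diverging)

m = −d_i/d_o ⇒ d_i = −m·d_o = −(+0.558)·(197) = -109.9 cm.
1/f = 1/d_o + 1/d_i = 1/(197) + 1/(-109.9) = -0.004023, so f = -249 cm.
Since f is negative, the thin lens is diverging.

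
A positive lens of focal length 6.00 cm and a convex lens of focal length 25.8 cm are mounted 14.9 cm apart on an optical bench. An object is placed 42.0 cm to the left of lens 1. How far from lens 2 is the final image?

11.4 cm

Lens 1: 1/d_i1 = 1/f₁ − 1/d_o1 = 1/(6.00) − 1/(42.0) = 0.1429, so d_i1 = 7.000 cm.
The intermediate image is 7.000 cm to the right of lens 1, which is 14.9 − (7.000) = 7.900 cm to the left of lens 2, so d_o2 = +7.900 cm.
Lens 2: 1/d_i2 = 1/f₂ − 1/d_o2 = 1/(25.8) − 1/(7.900) = -0.08782, so d_i2 = -11.4 cm.
The final image is virtual, 11.4 cm to the left of lens 2 (overall magnification ≈ -0.24).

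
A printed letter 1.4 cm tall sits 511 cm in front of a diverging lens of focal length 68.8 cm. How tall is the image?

For a diverging lens, f = -68.8 cm.
1/d_i = 1/f − 1/d_o = 1/(-68.80) − 1/(511) = -0.01649, so d_i = -60.64 cm.
m = −d_i/d_o = +0.1187.
|h_i| = |m|·h_o = 0.1187 × 1.4 = 0.166 cm. The image is virtual, upright and reduced, on the same side as the object.

0.166 cm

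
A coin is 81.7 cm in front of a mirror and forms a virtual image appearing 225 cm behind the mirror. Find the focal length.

Virtual image ⇒ d_i = −225 cm.
1/f = 1/d_o + 1/d_i = 1/(81.7) + 1/(-225) = 0.007795, so f = 128 cm.
Since f is positive, the mirror is concave.

f = 128 cm (concave)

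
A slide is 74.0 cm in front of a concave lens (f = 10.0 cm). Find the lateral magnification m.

m = +0.119

For a concave lens, f = -10.0 cm.
1/d_i = 1/f − 1/d_o = 1/(-10.00) − 1/(74.0) = -0.1135, so d_i = -8.810 cm.
m = −d_i/d_o = −(-8.810)/(74.0) = +0.119.
The image is virtual, upright and reduced, on the same side as the object.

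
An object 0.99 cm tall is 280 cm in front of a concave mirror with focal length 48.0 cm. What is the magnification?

m = -0.207

1/d_i = 1/f − 1/d_o = 1/(48.00) − 1/(280) = 0.01726, so d_i = 57.93 cm.
m = −d_i/d_o = −(57.93)/(280) = -0.207.
The image is real, inverted and reduced, in front of the mirror.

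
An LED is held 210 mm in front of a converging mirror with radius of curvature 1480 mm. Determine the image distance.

293 mm

f = R/2 = 1480/2 = 740.0 mm.
Mirror equation: 1/s_i = 1/f − 1/s_o = 1/(740.0) − 1/(210) = 0.001351 − 0.004762 = -0.003411, so s_i = -293 mm.
The image is virtual, upright and enlarged, behind the mirror.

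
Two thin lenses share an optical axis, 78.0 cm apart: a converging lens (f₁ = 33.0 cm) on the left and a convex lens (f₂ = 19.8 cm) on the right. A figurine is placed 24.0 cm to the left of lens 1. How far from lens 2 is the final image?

22.5 cm

Lens 1: 1/d_i1 = 1/f₁ − 1/d_o1 = 1/(33.0) − 1/(24.0) = -0.01136, so d_i1 = -88.00 cm.
The intermediate image is 88.00 cm to the left of lens 1 (virtual), which is 78.0 − (-88.00) = 166.0 cm to the left of lens 2, so d_o2 = +166.0 cm.
Lens 2: 1/d_i2 = 1/f₂ − 1/d_o2 = 1/(19.8) − 1/(166.0) = 0.04448, so d_i2 = 22.5 cm.
The final image is real, 22.5 cm to the right of lens 2 (overall magnification ≈ -0.50).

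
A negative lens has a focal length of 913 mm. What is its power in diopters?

P = -1.10 D

For a negative lens, f = −913 mm.
f = -91.3 cm = -0.913 m.
P = 1/f = 1/(-0.913 m) = -1.10 D.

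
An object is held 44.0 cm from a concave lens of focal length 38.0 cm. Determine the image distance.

For a concave lens, f = -38.0 cm.
Lens equation: 1/q = 1/f − 1/p = 1/(-38.00) − 1/(44.0) = -0.02632 − 0.02273 = -0.04904, so q = -20.4 cm.
The image is virtual, upright and reduced, on the same side as the object.

20.4 cm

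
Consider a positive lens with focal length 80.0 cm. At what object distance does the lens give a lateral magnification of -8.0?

90.0 cm

m = −d_i/d_o ⇒ d_i = −m·d_o.
1/f = 1/d_o + 1/d_i = 1/d_o − 1/(m·d_o) = (1 − 1/m)/d_o, so d_o = f(1 − 1/m) = (80.00)(1 − 1/(-8.0)) = 90.0 cm.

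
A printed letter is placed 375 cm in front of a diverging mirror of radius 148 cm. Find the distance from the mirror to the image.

f = R/2 = 148/2 = 74.00 cm; for a diverging mirror, f = -74.00 cm.
Mirror equation: 1/q = 1/f − 1/p = 1/(-74.00) − 1/(375) = -0.01351 − 0.002667 = -0.01618, so q = -61.8 cm.
The image is virtual, upright and reduced, behind the mirror.

61.8 cm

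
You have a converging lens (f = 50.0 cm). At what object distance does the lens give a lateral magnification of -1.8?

77.8 cm

m = −d_i/d_o ⇒ d_i = −m·d_o.
1/f = 1/d_o + 1/d_i = 1/d_o − 1/(m·d_o) = (1 − 1/m)/d_o, so d_o = f(1 − 1/m) = (50.00)(1 − 1/(-1.8)) = 77.8 cm.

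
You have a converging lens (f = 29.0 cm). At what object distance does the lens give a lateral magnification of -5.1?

m = −d_i/d_o ⇒ d_i = −m·d_o.
1/f = 1/d_o + 1/d_i = 1/d_o − 1/(m·d_o) = (1 − 1/m)/d_o, so d_o = f(1 − 1/m) = (29.00)(1 − 1/(-5.1)) = 34.7 cm.

34.7 cm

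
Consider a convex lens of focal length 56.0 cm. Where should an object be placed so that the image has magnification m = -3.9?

m = −d_i/d_o ⇒ d_i = −m·d_o.
1/f = 1/d_o + 1/d_i = 1/d_o − 1/(m·d_o) = (1 − 1/m)/d_o, so d_o = f(1 − 1/m) = (56.00)(1 − 1/(-3.9)) = 70.4 cm.

70.4 cm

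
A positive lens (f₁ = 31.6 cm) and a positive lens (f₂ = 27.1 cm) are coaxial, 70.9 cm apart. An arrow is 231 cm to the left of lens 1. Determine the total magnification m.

Lens 1: 1/d_i1 = 1/(31.6) − 1/(231) = 0.02732, so d_i1 = 36.61 cm; m₁ = −d_i1/d_o1 = -0.1585.
d_o2 = 70.9 − (36.61) = 34.29 cm.
Lens 2: 1/d_i2 = 1/(27.1) − 1/(34.29) = 0.007737, so d_i2 = 129.2 cm; m₂ = −d_i2/d_o2 = -3.769.
m = m₁·m₂ = (-0.1585)(-3.769) = +0.597.

m = +0.597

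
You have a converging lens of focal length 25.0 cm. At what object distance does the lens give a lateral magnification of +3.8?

18.4 cm

m = −d_i/d_o ⇒ d_i = −m·d_o.
1/f = 1/d_o + 1/d_i = 1/d_o − 1/(m·d_o) = (1 − 1/m)/d_o, so d_o = f(1 − 1/m) = (25.00)(1 − 1/(+3.8)) = 18.4 cm.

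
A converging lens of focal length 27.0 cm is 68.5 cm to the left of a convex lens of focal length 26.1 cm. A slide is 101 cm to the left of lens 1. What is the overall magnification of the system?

Lens 1: 1/d_i1 = 1/(27.0) − 1/(101) = 0.02714, so d_i1 = 36.85 cm; m₁ = −d_i1/d_o1 = -0.3649.
d_o2 = 68.5 − (36.85) = 31.65 cm.
Lens 2: 1/d_i2 = 1/(26.1) − 1/(31.65) = 0.006719, so d_i2 = 148.8 cm; m₂ = −d_i2/d_o2 = -4.703.
m = m₁·m₂ = (-0.3649)(-4.703) = +1.72.

m = +1.72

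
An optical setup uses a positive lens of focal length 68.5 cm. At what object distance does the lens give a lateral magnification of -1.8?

m = −d_i/d_o ⇒ d_i = −m·d_o.
1/f = 1/d_o + 1/d_i = 1/d_o − 1/(m·d_o) = (1 − 1/m)/d_o, so d_o = f(1 − 1/m) = (68.50)(1 − 1/(-1.8)) = 107 cm.

107 cm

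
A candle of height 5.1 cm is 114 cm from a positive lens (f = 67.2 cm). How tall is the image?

1/d_i = 1/f − 1/d_o = 1/(67.20) − 1/(114) = 0.006109, so d_i = 163.7 cm.
m = −d_i/d_o = -1.436.
|h_i| = |m|·h_o = 1.436 × 5.1 = 7.32 cm. The image is real, inverted and enlarged, on the far side of the lens.

7.32 cm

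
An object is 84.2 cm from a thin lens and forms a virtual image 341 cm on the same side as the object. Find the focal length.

Virtual image ⇒ d_i = −341 cm.
1/f = 1/d_o + 1/d_i = 1/(84.2) + 1/(-341) = 0.008944, so f = 112 cm.
Since f is positive, the thin lens is converging.

f = 112 cm (converging)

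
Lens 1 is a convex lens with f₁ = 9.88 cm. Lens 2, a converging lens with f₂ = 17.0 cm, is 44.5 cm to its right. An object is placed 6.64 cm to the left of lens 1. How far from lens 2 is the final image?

Lens 1: 1/d_i1 = 1/f₁ − 1/d_o1 = 1/(9.88) − 1/(6.64) = -0.04939, so d_i1 = -20.25 cm.
The intermediate image is 20.25 cm to the left of lens 1 (virtual), which is 44.5 − (-20.25) = 64.75 cm to the left of lens 2, so d_o2 = +64.75 cm.
Lens 2: 1/d_i2 = 1/f₂ − 1/d_o2 = 1/(17.0) − 1/(64.75) = 0.04338, so d_i2 = 23.1 cm.
The final image is real, 23.1 cm to the right of lens 2 (overall magnification ≈ -1.1).

23.1 cm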